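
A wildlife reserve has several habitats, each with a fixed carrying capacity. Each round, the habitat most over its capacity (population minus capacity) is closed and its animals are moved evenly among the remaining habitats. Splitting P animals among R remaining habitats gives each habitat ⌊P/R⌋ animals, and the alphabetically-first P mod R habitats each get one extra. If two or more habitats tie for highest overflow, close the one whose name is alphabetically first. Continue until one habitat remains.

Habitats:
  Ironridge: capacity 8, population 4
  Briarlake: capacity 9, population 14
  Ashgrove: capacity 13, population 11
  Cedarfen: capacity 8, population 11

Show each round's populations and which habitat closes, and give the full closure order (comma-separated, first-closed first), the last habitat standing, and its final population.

Closure order: Briarlake, Cedarfen, Ashgrove
Last habitat: Ironridge with 40 animals

Round 1: Ashgrove=11 Briarlake=14 Cedarfen=11 Ironridge=4 → close Briarlake (overflow 5)
  14÷3 = 4 each, +1 to first 2
Round 2: Ashgrove=16 Cedarfen=16 Ironridge=8 → close Cedarfen (overflow 8)
  16÷2 = 8 each, +1 to first 0
Round 3: Ashgrove=24 Ironridge=16 → close Ashgrove (overflow 11)
  24÷1 = 24 each, +1 to first 0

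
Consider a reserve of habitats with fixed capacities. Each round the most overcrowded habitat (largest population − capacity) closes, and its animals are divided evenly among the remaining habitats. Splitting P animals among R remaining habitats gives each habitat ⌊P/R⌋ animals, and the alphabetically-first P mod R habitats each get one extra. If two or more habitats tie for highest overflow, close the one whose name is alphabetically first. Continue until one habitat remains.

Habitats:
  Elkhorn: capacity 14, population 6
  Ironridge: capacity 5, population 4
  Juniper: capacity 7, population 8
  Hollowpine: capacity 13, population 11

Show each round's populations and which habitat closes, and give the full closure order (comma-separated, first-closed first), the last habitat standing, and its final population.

Round 1: Elkhorn=6 Hollowpine=11 Ironridge=4 Juniper=8 → close Juniper (overflow 1)
  8÷3 = 2 each, +1 to first 2
Round 2: Elkhorn=9 Hollowpine=14 Ironridge=6 → close Hollowpine (overflow 1)
  14÷2 = 7 each, +1 to first 0
Round 3: Elkhorn=16 Ironridge=13 → close Ironridge (overflow 8)
  13÷1 = 13 each, +1 to first 0

Closure order: Juniper, Hollowpine, Ironridge
Last habitat: Elkhorn with 29 animals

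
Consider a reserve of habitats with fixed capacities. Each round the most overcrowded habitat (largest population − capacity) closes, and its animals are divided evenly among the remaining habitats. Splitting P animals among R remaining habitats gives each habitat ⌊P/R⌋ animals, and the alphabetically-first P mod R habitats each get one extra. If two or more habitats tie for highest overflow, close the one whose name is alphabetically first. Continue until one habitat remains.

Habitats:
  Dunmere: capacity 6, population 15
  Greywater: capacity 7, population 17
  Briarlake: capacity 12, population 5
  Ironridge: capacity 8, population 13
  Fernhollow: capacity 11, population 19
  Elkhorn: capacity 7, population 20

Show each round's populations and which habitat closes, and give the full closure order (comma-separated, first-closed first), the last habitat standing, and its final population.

Closure order: Elkhorn, Greywater, Dunmere, Fernhollow, Ironridge
Last habitat: Briarlake with 89 animals

Round 1: Briarlake=5 Dunmere=15 Elkhorn=20 Fernhollow=19 Greywater=17 Ironridge=13 → close Elkhorn (overflow 13)
  20÷5 = 4 each, +1 to first 0
Round 2: Briarlake=9 Dunmere=19 Fernhollow=23 Greywater=21 Ironridge=17 → close Greywater (overflow 14)
  21÷4 = 5 each, +1 to first 1
Round 3: Briarlake=15 Dunmere=24 Fernhollow=28 Ironridge=22 → close Dunmere (overflow 18)
  24÷3 = 8 each, +1 to first 0
Round 4: Briarlake=23 Fernhollow=36 Ironridge=30 → close Fernhollow (overflow 25)
  36÷2 = 18 each, +1 to first 0
Round 5: Briarlake=41 Ironridge=48 → close Ironridge (overflow 40)
  48÷1 = 48 each, +1 to first 0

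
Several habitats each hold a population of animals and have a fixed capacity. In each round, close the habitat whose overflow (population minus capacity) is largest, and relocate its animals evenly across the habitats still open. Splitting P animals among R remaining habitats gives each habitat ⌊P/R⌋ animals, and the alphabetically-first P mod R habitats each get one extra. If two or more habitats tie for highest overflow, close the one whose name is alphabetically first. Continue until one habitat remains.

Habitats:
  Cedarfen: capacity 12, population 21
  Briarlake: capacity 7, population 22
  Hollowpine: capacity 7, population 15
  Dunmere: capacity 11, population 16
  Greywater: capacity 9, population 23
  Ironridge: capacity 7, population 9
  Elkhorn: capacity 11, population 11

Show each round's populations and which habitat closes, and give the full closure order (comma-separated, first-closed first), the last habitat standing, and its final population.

Closure order: Briarlake, Greywater, Cedarfen, Hollowpine, Dunmere, Elkhorn
Last habitat: Ironridge with 117 animals

Round 1: Briarlake=22 Cedarfen=21 Dunmere=16 Elkhorn=11 Greywater=23 Hollowpine=15 Ironridge=9 → close Briarlake (overflow 15)
  22÷6 = 3 each, +1 to first 4
Round 2: Cedarfen=25 Dunmere=20 Elkhorn=15 Greywater=27 Hollowpine=18 Ironridge=12 → close Greywater (overflow 18)
  27÷5 = 5 each, +1 to first 2
Round 3: Cedarfen=31 Dunmere=26 Elkhorn=20 Hollowpine=23 Ironridge=17 → close Cedarfen (overflow 19)
  31÷4 = 7 each, +1 to first 3
Round 4: Dunmere=34 Elkhorn=28 Hollowpine=31 Ironridge=24 → close Hollowpine (overflow 24)
  31÷3 = 10 each, +1 to first 1
Round 5: Dunmere=45 Elkhorn=38 Ironridge=34 → close Dunmere (overflow 34)
  45÷2 = 22 each, +1 to first 1
Round 6: Elkhorn=61 Ironridge=56 → close Elkhorn (overflow 50)
  61÷1 = 61 each, +1 to first 0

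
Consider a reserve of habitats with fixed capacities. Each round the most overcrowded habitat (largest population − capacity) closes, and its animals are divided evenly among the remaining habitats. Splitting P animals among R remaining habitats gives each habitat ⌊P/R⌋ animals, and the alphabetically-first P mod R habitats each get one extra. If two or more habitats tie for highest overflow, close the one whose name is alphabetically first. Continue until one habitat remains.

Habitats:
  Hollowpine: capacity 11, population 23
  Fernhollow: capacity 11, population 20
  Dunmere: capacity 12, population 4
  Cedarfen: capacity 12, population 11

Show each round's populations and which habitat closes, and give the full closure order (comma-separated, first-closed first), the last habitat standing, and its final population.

Round 1: Cedarfen=11 Dunmere=4 Fernhollow=20 Hollowpine=23 → close Hollowpine (overflow 12)
  23÷3 = 7 each, +1 to first 2
Round 2: Cedarfen=19 Dunmere=12 Fernhollow=27 → close Fernhollow (overflow 16)
  27÷2 = 13 each, +1 to first 1
Round 3: Cedarfen=33 Dunmere=25 → close Cedarfen (overflow 21)
  33÷1 = 33 each, +1 to first 0

Closure order: Hollowpine, Fernhollow, Cedarfen
Last habitat: Dunmere with 58 animals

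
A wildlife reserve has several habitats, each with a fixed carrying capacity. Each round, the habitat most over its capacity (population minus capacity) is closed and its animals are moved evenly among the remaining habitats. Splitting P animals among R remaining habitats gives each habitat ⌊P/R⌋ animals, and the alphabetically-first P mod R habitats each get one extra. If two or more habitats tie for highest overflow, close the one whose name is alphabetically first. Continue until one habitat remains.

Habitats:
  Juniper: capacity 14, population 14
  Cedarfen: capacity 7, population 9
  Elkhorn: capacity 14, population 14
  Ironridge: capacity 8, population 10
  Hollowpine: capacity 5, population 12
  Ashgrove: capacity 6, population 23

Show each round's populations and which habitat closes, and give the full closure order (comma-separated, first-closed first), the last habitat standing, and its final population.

Closure order: Ashgrove, Hollowpine, Cedarfen, Elkhorn, Ironridge
Last habitat: Juniper with 82 animals

Round 1: Ashgrove=23 Cedarfen=9 Elkhorn=14 Hollowpine=12 Ironridge=10 Juniper=14 → close Ashgrove (overflow 17)
  23÷5 = 4 each, +1 to first 3
Round 2: Cedarfen=14 Elkhorn=19 Hollowpine=17 Ironridge=14 Juniper=18 → close Hollowpine (overflow 12)
  17÷4 = 4 each, +1 to first 1
Round 3: Cedarfen=19 Elkhorn=23 Ironridge=18 Juniper=22 → close Cedarfen (overflow 12)
  19÷3 = 6 each, +1 to first 1
Round 4: Elkhorn=30 Ironridge=24 Juniper=28 → close Elkhorn (overflow 16)
  30÷2 = 15 each, +1 to first 0
Round 5: Ironridge=39 Juniper=43 → close Ironridge (overflow 31)
  39÷1 = 39 each, +1 to first 0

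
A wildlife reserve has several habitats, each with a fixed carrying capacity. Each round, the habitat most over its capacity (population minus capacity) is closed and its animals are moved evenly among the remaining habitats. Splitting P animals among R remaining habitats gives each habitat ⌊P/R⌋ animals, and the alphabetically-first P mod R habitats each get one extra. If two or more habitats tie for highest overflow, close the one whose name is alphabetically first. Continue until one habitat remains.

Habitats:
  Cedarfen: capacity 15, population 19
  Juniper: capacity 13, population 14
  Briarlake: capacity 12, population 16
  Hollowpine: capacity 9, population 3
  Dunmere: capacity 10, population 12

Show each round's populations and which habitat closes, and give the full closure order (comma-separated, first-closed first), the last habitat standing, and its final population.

Closure order: Briarlake, Cedarfen, Dunmere, Juniper
Last habitat: Hollowpine with 64 animals

Round 1: Briarlake=16 Cedarfen=19 Dunmere=12 Hollowpine=3 Juniper=14 → close Briarlake (overflow 4)
  16÷4 = 4 each, +1 to first 0
Round 2: Cedarfen=23 Dunmere=16 Hollowpine=7 Juniper=18 → close Cedarfen (overflow 8)
  23÷3 = 7 each, +1 to first 2
Round 3: Dunmere=24 Hollowpine=15 Juniper=25 → close Dunmere (overflow 14)
  24÷2 = 12 each, +1 to first 0
Round 4: Hollowpine=27 Juniper=37 → close Juniper (overflow 24)
  37÷1 = 37 each, +1 to first 0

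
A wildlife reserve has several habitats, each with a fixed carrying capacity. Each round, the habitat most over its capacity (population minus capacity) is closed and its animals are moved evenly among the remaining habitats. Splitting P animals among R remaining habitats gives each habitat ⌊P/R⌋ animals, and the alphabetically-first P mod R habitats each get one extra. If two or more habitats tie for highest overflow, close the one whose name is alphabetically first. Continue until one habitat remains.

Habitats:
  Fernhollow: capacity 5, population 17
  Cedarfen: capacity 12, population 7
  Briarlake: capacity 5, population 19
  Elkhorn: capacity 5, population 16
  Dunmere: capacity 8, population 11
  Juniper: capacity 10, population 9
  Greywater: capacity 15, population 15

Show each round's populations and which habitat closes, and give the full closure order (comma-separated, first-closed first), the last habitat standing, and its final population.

Closure order: Briarlake, Fernhollow, Elkhorn, Dunmere, Greywater, Juniper
Last habitat: Cedarfen with 94 animals

Round 1: Briarlake=19 Cedarfen=7 Dunmere=11 Elkhorn=16 Fernhollow=17 Greywater=15 Juniper=9 → close Briarlake (overflow 14)
  19÷6 = 3 each, +1 to first 1
Round 2: Cedarfen=11 Dunmere=14 Elkhorn=19 Fernhollow=20 Greywater=18 Juniper=12 → close Fernhollow (overflow 15)
  20÷5 = 4 each, +1 to first 0
Round 3: Cedarfen=15 Dunmere=18 Elkhorn=23 Greywater=22 Juniper=16 → close Elkhorn (overflow 18)
  23÷4 = 5 each, +1 to first 3
Round 4: Cedarfen=21 Dunmere=24 Greywater=28 Juniper=21 → close Dunmere (overflow 16)
  24÷3 = 8 each, +1 to first 0
Round 5: Cedarfen=29 Greywater=36 Juniper=29 → close Greywater (overflow 21)
  36÷2 = 18 each, +1 to first 0
Round 6: Cedarfen=47 Juniper=47 → close Juniper (overflow 37)
  47÷1 = 47 each, +1 to first 0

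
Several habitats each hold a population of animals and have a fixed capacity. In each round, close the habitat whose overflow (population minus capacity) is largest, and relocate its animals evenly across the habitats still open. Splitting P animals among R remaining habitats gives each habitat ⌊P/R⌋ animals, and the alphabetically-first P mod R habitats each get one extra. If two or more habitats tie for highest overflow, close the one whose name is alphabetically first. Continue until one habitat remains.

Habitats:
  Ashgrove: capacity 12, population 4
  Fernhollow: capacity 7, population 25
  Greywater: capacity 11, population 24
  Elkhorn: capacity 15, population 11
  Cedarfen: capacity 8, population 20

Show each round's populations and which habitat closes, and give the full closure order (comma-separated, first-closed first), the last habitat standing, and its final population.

Round 1: Ashgrove=4 Cedarfen=20 Elkhorn=11 Fernhollow=25 Greywater=24 → close Fernhollow (overflow 18)
  25÷4 = 6 each, +1 to first 1
Round 2: Ashgrove=11 Cedarfen=26 Elkhorn=17 Greywater=30 → close Greywater (overflow 19)
  30÷3 = 10 each, +1 to first 0
Round 3: Ashgrove=21 Cedarfen=36 Elkhorn=27 → close Cedarfen (overflow 28)
  36÷2 = 18 each, +1 to first 0
Round 4: Ashgrove=39 Elkhorn=45 → close Elkhorn (overflow 30)
  45÷1 = 45 each, +1 to first 0

Closure order: Fernhollow, Greywater, Cedarfen, Elkhorn
Last habitat: Ashgrove with 84 animals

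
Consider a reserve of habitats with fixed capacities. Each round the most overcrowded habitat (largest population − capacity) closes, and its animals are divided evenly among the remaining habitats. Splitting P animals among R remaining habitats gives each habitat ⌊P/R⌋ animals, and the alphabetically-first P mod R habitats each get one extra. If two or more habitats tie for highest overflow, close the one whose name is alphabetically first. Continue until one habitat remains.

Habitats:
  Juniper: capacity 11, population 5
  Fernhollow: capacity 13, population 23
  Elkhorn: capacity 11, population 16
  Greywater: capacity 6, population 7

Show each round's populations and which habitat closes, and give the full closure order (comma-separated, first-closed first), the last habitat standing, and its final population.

Round 1: Elkhorn=16 Fernhollow=23 Greywater=7 Juniper=5 → close Fernhollow (overflow 10)
  23÷3 = 7 each, +1 to first 2
Round 2: Elkhorn=24 Greywater=15 Juniper=12 → close Elkhorn (overflow 13)
  24÷2 = 12 each, +1 to first 0
Round 3: Greywater=27 Juniper=24 → close Greywater (overflow 21)
  27÷1 = 27 each, +1 to first 0

Closure order: Fernhollow, Elkhorn, Greywater
Last habitat: Juniper with 51 animals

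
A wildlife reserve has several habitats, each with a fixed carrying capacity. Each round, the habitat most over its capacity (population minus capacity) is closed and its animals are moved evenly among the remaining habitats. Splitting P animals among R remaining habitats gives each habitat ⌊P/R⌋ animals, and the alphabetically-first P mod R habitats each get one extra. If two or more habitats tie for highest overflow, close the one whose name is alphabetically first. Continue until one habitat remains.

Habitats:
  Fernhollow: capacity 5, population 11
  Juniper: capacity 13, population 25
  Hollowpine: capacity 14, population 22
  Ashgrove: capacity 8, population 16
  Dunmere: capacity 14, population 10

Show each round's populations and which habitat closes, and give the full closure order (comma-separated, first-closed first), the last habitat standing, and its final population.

Closure order: Juniper, Ashgrove, Hollowpine, Fernhollow
Last habitat: Dunmere with 84 animals

Round 1: Ashgrove=16 Dunmere=10 Fernhollow=11 Hollowpine=22 Juniper=25 → close Juniper (overflow 12)
  25÷4 = 6 each, +1 to first 1
Round 2: Ashgrove=23 Dunmere=16 Fernhollow=17 Hollowpine=28 → close Ashgrove (overflow 15)
  23÷3 = 7 each, +1 to first 2
Round 3: Dunmere=24 Fernhollow=25 Hollowpine=35 → close Hollowpine (overflow 21)
  35÷2 = 17 each, +1 to first 1
Round 4: Dunmere=42 Fernhollow=42 → close Fernhollow (overflow 37)
  42÷1 = 42 each, +1 to first 0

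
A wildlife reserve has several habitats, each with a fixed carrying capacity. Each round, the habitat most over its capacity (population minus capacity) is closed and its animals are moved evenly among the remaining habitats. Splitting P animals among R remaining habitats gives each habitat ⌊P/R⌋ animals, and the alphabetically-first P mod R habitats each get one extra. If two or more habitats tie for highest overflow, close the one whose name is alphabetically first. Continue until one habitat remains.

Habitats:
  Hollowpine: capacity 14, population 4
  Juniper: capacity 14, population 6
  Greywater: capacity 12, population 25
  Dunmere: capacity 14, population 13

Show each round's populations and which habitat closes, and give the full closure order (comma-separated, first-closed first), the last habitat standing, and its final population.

Round 1: Dunmere=13 Greywater=25 Hollowpine=4 Juniper=6 → close Greywater (overflow 13)
  25÷3 = 8 each, +1 to first 1
Round 2: Dunmere=22 Hollowpine=12 Juniper=14 → close Dunmere (overflow 8)
  22÷2 = 11 each, +1 to first 0
Round 3: Hollowpine=23 Juniper=25 → close Juniper (overflow 11)
  25÷1 = 25 each, +1 to first 0

Closure order: Greywater, Dunmere, Juniper
Last habitat: Hollowpine with 48 animals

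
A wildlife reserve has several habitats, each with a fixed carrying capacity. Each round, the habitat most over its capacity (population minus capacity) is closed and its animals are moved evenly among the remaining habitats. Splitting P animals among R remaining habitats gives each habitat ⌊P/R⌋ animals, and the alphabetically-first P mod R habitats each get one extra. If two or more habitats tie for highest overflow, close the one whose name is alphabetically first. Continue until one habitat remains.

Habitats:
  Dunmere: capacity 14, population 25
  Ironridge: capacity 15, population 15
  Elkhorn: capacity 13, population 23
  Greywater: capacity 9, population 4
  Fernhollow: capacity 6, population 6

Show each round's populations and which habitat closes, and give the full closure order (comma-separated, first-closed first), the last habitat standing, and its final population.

Closure order: Dunmere, Elkhorn, Fernhollow, Ironridge
Last habitat: Greywater with 73 animals

Round 1: Dunmere=25 Elkhorn=23 Fernhollow=6 Greywater=4 Ironridge=15 → close Dunmere (overflow 11)
  25÷4 = 6 each, +1 to first 1
Round 2: Elkhorn=30 Fernhollow=12 Greywater=10 Ironridge=21 → close Elkhorn (overflow 17)
  30÷3 = 10 each, +1 to first 0
Round 3: Fernhollow=22 Greywater=20 Ironridge=31 → close Fernhollow (overflow 16)
  22÷2 = 11 each, +1 to first 0
Round 4: Greywater=31 Ironridge=42 → close Ironridge (overflow 27)
  42÷1 = 42 each, +1 to first 0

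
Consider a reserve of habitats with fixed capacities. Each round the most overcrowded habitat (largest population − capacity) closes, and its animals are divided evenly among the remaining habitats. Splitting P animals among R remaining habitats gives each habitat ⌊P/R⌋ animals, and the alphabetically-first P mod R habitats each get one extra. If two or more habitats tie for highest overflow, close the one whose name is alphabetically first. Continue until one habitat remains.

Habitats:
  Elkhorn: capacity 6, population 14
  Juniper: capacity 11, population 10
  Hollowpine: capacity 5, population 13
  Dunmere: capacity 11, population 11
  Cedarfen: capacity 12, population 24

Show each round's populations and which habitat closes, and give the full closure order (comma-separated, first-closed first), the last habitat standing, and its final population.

Round 1: Cedarfen=24 Dunmere=11 Elkhorn=14 Hollowpine=13 Juniper=10 → close Cedarfen (overflow 12)
  24÷4 = 6 each, +1 to first 0
Round 2: Dunmere=17 Elkhorn=20 Hollowpine=19 Juniper=16 → close Elkhorn (overflow 14)
  20÷3 = 6 each, +1 to first 2
Round 3: Dunmere=24 Hollowpine=26 Juniper=22 → close Hollowpine (overflow 21)
  26÷2 = 13 each, +1 to first 0
Round 4: Dunmere=37 Juniper=35 → close Dunmere (overflow 26)
  37÷1 = 37 each, +1 to first 0

Closure order: Cedarfen, Elkhorn, Hollowpine, Dunmere
Last habitat: Juniper with 72 animals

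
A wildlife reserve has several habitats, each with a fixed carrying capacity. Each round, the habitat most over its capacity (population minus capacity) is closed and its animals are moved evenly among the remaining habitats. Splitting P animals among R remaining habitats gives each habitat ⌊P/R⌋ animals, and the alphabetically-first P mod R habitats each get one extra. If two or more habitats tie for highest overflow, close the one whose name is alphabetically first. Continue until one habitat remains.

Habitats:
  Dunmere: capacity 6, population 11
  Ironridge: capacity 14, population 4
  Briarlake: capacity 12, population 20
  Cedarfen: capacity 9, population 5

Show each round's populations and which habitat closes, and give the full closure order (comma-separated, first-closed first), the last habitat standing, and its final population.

Closure order: Briarlake, Dunmere, Cedarfen
Last habitat: Ironridge with 40 animals

Round 1: Briarlake=20 Cedarfen=5 Dunmere=11 Ironridge=4 → close Briarlake (overflow 8)
  20÷3 = 6 each, +1 to first 2
Round 2: Cedarfen=12 Dunmere=18 Ironridge=10 → close Dunmere (overflow 12)
  18÷2 = 9 each, +1 to first 0
Round 3: Cedarfen=21 Ironridge=19 → close Cedarfen (overflow 12)
  21÷1 = 21 each, +1 to first 0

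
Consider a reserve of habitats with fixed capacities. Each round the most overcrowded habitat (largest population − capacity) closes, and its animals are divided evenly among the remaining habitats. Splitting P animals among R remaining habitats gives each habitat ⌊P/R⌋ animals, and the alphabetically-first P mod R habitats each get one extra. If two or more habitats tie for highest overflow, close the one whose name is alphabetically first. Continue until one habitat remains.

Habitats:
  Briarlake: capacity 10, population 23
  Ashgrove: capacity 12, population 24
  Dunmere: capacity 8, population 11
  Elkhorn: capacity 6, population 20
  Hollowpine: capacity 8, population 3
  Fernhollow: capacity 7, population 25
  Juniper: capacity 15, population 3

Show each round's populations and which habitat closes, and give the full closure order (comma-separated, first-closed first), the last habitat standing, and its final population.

Closure order: Fernhollow, Elkhorn, Ashgrove, Briarlake, Dunmere, Hollowpine
Last habitat: Juniper with 109 animals

Round 1: Ashgrove=24 Briarlake=23 Dunmere=11 Elkhorn=20 Fernhollow=25 Hollowpine=3 Juniper=3 → close Fernhollow (overflow 18)
  25÷6 = 4 each, +1 to first 1
Round 2: Ashgrove=29 Briarlake=27 Dunmere=15 Elkhorn=24 Hollowpine=7 Juniper=7 → close Elkhorn (overflow 18)
  24÷5 = 4 each, +1 to first 4
Round 3: Ashgrove=34 Briarlake=32 Dunmere=20 Hollowpine=12 Juniper=11 → close Ashgrove (overflow 22)
  34÷4 = 8 each, +1 to first 2
Round 4: Briarlake=41 Dunmere=29 Hollowpine=20 Juniper=19 → close Briarlake (overflow 31)
  41÷3 = 13 each, +1 to first 2
Round 5: Dunmere=43 Hollowpine=34 Juniper=32 → close Dunmere (overflow 35)
  43÷2 = 21 each, +1 to first 1
Round 6: Hollowpine=56 Juniper=53 → close Hollowpine (overflow 48)
  56÷1 = 56 each, +1 to first 0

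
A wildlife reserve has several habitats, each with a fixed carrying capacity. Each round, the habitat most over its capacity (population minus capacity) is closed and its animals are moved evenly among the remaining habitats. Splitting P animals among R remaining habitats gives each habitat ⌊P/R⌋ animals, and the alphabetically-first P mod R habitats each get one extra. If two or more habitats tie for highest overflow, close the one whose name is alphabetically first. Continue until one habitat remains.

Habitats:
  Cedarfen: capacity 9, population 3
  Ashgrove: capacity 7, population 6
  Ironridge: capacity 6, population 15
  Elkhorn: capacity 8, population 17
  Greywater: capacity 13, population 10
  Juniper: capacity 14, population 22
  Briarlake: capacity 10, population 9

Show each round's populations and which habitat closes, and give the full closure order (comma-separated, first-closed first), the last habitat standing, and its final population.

Round 1: Ashgrove=6 Briarlake=9 Cedarfen=3 Elkhorn=17 Greywater=10 Ironridge=15 Juniper=22 → close Elkhorn (overflow 9)
  17÷6 = 2 each, +1 to first 5
Round 2: Ashgrove=9 Briarlake=12 Cedarfen=6 Greywater=13 Ironridge=18 Juniper=24 → close Ironridge (overflow 12)
  18÷5 = 3 each, +1 to first 3
Round 3: Ashgrove=13 Briarlake=16 Cedarfen=10 Greywater=16 Juniper=27 → close Juniper (overflow 13)
  27÷4 = 6 each, +1 to first 3
Round 4: Ashgrove=20 Briarlake=23 Cedarfen=17 Greywater=22 → close Ashgrove (overflow 13)
  20÷3 = 6 each, +1 to first 2
Round 5: Briarlake=30 Cedarfen=24 Greywater=28 → close Briarlake (overflow 20)
  30÷2 = 15 each, +1 to first 0
Round 6: Cedarfen=39 Greywater=43 → close Cedarfen (overflow 30)
  39÷1 = 39 each, +1 to first 0

Closure order: Elkhorn, Ironridge, Juniper, Ashgrove, Briarlake, Cedarfen
Last habitat: Greywater with 82 animals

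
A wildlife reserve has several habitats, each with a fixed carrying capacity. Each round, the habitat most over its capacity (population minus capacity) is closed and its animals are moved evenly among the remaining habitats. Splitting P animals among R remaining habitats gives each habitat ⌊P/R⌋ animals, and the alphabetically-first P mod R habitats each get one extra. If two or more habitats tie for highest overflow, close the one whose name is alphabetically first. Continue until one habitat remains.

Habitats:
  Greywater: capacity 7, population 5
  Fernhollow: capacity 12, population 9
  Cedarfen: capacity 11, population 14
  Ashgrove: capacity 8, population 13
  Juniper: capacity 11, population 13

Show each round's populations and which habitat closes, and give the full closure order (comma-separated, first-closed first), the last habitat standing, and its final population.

Closure order: Ashgrove, Cedarfen, Juniper, Greywater
Last habitat: Fernhollow with 54 animals

Round 1: Ashgrove=13 Cedarfen=14 Fernhollow=9 Greywater=5 Juniper=13 → close Ashgrove (overflow 5)
  13÷4 = 3 each, +1 to first 1
Round 2: Cedarfen=18 Fernhollow=12 Greywater=8 Juniper=16 → close Cedarfen (overflow 7)
  18÷3 = 6 each, +1 to first 0
Round 3: Fernhollow=18 Greywater=14 Juniper=22 → close Juniper (overflow 11)
  22÷2 = 11 each, +1 to first 0
Round 4: Fernhollow=29 Greywater=25 → close Greywater (overflow 18)
  25÷1 = 25 each, +1 to first 0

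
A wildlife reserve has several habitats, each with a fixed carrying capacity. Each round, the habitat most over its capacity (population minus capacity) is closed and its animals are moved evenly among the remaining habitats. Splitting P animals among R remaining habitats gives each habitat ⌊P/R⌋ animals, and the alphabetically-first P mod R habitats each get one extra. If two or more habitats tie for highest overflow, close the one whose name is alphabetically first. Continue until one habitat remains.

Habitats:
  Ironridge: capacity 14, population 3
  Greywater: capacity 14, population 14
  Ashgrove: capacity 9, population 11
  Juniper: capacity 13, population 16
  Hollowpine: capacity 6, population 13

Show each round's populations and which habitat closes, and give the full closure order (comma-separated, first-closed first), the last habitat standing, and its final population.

Closure order: Hollowpine, Ashgrove, Juniper, Greywater
Last habitat: Ironridge with 57 animals

Round 1: Ashgrove=11 Greywater=14 Hollowpine=13 Ironridge=3 Juniper=16 → close Hollowpine (overflow 7)
  13÷4 = 3 each, +1 to first 1
Round 2: Ashgrove=15 Greywater=17 Ironridge=6 Juniper=19 → close Ashgrove (overflow 6)
  15÷3 = 5 each, +1 to first 0
Round 3: Greywater=22 Ironridge=11 Juniper=24 → close Juniper (overflow 11)
  24÷2 = 12 each, +1 to first 0
Round 4: Greywater=34 Ironridge=23 → close Greywater (overflow 20)
  34÷1 = 34 each, +1 to first 0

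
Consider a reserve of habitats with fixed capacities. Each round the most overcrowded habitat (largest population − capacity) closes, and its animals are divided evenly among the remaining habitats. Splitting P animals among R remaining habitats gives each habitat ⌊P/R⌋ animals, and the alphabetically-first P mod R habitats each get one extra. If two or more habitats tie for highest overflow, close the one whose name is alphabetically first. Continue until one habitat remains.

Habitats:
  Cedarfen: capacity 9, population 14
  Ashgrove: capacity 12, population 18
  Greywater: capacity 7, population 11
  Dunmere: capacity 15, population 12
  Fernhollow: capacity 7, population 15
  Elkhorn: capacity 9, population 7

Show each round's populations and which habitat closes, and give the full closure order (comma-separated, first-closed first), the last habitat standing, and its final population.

Round 1: Ashgrove=18 Cedarfen=14 Dunmere=12 Elkhorn=7 Fernhollow=15 Greywater=11 → close Fernhollow (overflow 8)
  15÷5 = 3 each, +1 to first 0
Round 2: Ashgrove=21 Cedarfen=17 Dunmere=15 Elkhorn=10 Greywater=14 → close Ashgrove (overflow 9)
  21÷4 = 5 each, +1 to first 1
Round 3: Cedarfen=23 Dunmere=20 Elkhorn=15 Greywater=19 → close Cedarfen (overflow 14)
  23÷3 = 7 each, +1 to first 2
Round 4: Dunmere=28 Elkhorn=23 Greywater=26 → close Greywater (overflow 19)
  26÷2 = 13 each, +1 to first 0
Round 5: Dunmere=41 Elkhorn=36 → close Elkhorn (overflow 27)
  36÷1 = 36 each, +1 to first 0

Closure order: Fernhollow, Ashgrove, Cedarfen, Greywater, Elkhorn
Last habitat: Dunmere with 77 animals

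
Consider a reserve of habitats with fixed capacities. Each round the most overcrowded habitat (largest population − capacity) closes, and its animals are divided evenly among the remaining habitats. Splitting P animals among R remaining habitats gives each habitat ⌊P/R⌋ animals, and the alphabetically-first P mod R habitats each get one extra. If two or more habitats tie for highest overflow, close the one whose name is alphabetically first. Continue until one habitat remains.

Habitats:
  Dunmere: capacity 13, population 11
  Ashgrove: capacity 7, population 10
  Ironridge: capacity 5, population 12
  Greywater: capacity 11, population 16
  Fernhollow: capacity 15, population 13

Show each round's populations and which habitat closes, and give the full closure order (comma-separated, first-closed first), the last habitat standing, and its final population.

Round 1: Ashgrove=10 Dunmere=11 Fernhollow=13 Greywater=16 Ironridge=12 → close Ironridge (overflow 7)
  12÷4 = 3 each, +1 to first 0
Round 2: Ashgrove=13 Dunmere=14 Fernhollow=16 Greywater=19 → close Greywater (overflow 8)
  19÷3 = 6 each, +1 to first 1
Round 3: Ashgrove=20 Dunmere=20 Fernhollow=22 → close Ashgrove (overflow 13)
  20÷2 = 10 each, +1 to first 0
Round 4: Dunmere=30 Fernhollow=32 → close Dunmere (overflow 17)
  30÷1 = 30 each, +1 to first 0

Closure order: Ironridge, Greywater, Ashgrove, Dunmere
Last habitat: Fernhollow with 62 animals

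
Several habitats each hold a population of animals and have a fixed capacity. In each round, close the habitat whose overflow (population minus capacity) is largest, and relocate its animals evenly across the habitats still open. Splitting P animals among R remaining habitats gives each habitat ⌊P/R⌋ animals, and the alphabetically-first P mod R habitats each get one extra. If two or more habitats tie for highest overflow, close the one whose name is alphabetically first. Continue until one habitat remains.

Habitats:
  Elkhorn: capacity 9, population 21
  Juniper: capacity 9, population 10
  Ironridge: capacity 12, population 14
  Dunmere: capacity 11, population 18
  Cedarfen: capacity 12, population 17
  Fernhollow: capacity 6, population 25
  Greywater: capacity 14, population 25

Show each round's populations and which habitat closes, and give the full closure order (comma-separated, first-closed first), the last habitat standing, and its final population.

Closure order: Fernhollow, Elkhorn, Greywater, Dunmere, Cedarfen, Ironridge
Last habitat: Juniper with 130 animals

Round 1: Cedarfen=17 Dunmere=18 Elkhorn=21 Fernhollow=25 Greywater=25 Ironridge=14 Juniper=10 → close Fernhollow (overflow 19)
  25÷6 = 4 each, +1 to first 1
Round 2: Cedarfen=22 Dunmere=22 Elkhorn=25 Greywater=29 Ironridge=18 Juniper=14 → close Elkhorn (overflow 16)
  25÷5 = 5 each, +1 to first 0
Round 3: Cedarfen=27 Dunmere=27 Greywater=34 Ironridge=23 Juniper=19 → close Greywater (overflow 20)
  34÷4 = 8 each, +1 to first 2
Round 4: Cedarfen=36 Dunmere=36 Ironridge=31 Juniper=27 → close Dunmere (overflow 25)
  36÷3 = 12 each, +1 to first 0
Round 5: Cedarfen=48 Ironridge=43 Juniper=39 → close Cedarfen (overflow 36)
  48÷2 = 24 each, +1 to first 0
Round 6: Ironridge=67 Juniper=63 → close Ironridge (overflow 55)
  67÷1 = 67 each, +1 to first 0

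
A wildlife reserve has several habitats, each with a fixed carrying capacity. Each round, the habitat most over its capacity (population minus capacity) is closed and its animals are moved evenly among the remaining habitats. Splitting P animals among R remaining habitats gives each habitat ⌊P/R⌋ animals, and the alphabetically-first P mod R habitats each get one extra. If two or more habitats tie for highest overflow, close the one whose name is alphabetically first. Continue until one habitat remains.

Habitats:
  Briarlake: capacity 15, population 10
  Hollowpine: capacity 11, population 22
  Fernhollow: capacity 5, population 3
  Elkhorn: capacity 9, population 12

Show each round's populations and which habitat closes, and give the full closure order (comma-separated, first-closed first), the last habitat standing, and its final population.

Closure order: Hollowpine, Elkhorn, Fernhollow
Last habitat: Briarlake with 47 animals

Round 1: Briarlake=10 Elkhorn=12 Fernhollow=3 Hollowpine=22 → close Hollowpine (overflow 11)
  22÷3 = 7 each, +1 to first 1
Round 2: Briarlake=18 Elkhorn=19 Fernhollow=10 → close Elkhorn (overflow 10)
  19÷2 = 9 each, +1 to first 1
Round 3: Briarlake=28 Fernhollow=19 → close Fernhollow (overflow 14)
  19÷1 = 19 each, +1 to first 0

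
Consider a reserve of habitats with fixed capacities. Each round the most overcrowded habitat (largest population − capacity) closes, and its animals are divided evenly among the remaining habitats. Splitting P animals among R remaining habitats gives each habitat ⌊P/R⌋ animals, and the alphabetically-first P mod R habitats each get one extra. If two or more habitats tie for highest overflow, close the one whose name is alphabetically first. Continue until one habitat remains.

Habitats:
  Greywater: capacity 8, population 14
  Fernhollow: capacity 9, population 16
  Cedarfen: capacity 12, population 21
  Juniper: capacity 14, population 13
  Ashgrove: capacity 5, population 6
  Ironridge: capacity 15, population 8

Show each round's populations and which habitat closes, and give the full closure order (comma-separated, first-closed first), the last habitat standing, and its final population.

Closure order: Cedarfen, Fernhollow, Greywater, Ashgrove, Juniper
Last habitat: Ironridge with 78 animals

Round 1: Ashgrove=6 Cedarfen=21 Fernhollow=16 Greywater=14 Ironridge=8 Juniper=13 → close Cedarfen (overflow 9)
  21÷5 = 4 each, +1 to first 1
Round 2: Ashgrove=11 Fernhollow=20 Greywater=18 Ironridge=12 Juniper=17 → close Fernhollow (overflow 11)
  20÷4 = 5 each, +1 to first 0
Round 3: Ashgrove=16 Greywater=23 Ironridge=17 Juniper=22 → close Greywater (overflow 15)
  23÷3 = 7 each, +1 to first 2
Round 4: Ashgrove=24 Ironridge=25 Juniper=29 → close Ashgrove (overflow 19)
  24÷2 = 12 each, +1 to first 0
Round 5: Ironridge=37 Juniper=41 → close Juniper (overflow 27)
  41÷1 = 41 each, +1 to first 0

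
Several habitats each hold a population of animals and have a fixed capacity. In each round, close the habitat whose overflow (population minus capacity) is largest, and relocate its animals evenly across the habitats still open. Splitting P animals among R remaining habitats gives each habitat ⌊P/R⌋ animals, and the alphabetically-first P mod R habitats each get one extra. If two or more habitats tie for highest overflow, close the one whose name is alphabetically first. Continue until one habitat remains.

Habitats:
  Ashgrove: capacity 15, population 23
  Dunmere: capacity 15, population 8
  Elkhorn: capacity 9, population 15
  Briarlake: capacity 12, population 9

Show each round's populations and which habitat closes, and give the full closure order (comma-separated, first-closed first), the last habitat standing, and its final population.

Round 1: Ashgrove=23 Briarlake=9 Dunmere=8 Elkhorn=15 → close Ashgrove (overflow 8)
  23÷3 = 7 each, +1 to first 2
Round 2: Briarlake=17 Dunmere=16 Elkhorn=22 → close Elkhorn (overflow 13)
  22÷2 = 11 each, +1 to first 0
Round 3: Briarlake=28 Dunmere=27 → close Briarlake (overflow 16)
  28÷1 = 28 each, +1 to first 0

Closure order: Ashgrove, Elkhorn, Briarlake
Last habitat: Dunmere with 55 animals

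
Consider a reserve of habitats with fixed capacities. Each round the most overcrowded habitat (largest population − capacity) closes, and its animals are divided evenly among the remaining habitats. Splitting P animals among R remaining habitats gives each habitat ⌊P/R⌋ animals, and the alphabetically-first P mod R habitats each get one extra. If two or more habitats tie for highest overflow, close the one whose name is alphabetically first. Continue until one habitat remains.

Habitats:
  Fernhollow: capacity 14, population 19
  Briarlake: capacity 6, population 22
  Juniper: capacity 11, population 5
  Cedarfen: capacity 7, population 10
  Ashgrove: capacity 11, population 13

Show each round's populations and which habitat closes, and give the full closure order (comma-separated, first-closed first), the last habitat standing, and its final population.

Round 1: Ashgrove=13 Briarlake=22 Cedarfen=10 Fernhollow=19 Juniper=5 → close Briarlake (overflow 16)
  22÷4 = 5 each, +1 to first 2
Round 2: Ashgrove=19 Cedarfen=16 Fernhollow=24 Juniper=10 → close Fernhollow (overflow 10)
  24÷3 = 8 each, +1 to first 0
Round 3: Ashgrove=27 Cedarfen=24 Juniper=18 → close Cedarfen (overflow 17)
  24÷2 = 12 each, +1 to first 0
Round 4: Ashgrove=39 Juniper=30 → close Ashgrove (overflow 28)
  39÷1 = 39 each, +1 to first 0

Closure order: Briarlake, Fernhollow, Cedarfen, Ashgrove
Last habitat: Juniper with 69 animals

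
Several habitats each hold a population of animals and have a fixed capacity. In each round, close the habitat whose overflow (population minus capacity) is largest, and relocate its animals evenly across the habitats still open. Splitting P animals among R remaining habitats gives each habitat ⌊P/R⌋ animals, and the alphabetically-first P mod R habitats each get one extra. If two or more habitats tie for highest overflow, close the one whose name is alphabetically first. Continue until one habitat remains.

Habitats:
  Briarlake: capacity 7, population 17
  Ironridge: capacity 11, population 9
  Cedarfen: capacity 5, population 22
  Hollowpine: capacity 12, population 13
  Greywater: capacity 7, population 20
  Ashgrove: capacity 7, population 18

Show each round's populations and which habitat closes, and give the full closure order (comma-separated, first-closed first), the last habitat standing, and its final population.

Round 1: Ashgrove=18 Briarlake=17 Cedarfen=22 Greywater=20 Hollowpine=13 Ironridge=9 → close Cedarfen (overflow 17)
  22÷5 = 4 each, +1 to first 2
Round 2: Ashgrove=23 Briarlake=22 Greywater=24 Hollowpine=17 Ironridge=13 → close Greywater (overflow 17)
  24÷4 = 6 each, +1 to first 0
Round 3: Ashgrove=29 Briarlake=28 Hollowpine=23 Ironridge=19 → close Ashgrove (overflow 22)
  29÷3 = 9 each, +1 to first 2
Round 4: Briarlake=38 Hollowpine=33 Ironridge=28 → close Briarlake (overflow 31)
  38÷2 = 19 each, +1 to first 0
Round 5: Hollowpine=52 Ironridge=47 → close Hollowpine (overflow 40)
  52÷1 = 52 each, +1 to first 0

Closure order: Cedarfen, Greywater, Ashgrove, Briarlake, Hollowpine
Last habitat: Ironridge with 99 animals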